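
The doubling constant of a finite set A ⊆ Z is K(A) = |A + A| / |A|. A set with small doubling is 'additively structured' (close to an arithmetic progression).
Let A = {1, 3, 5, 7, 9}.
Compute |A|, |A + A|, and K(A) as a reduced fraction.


|A| = 5.
Compute A + A by enumerating all 25 pairs.
A + A = {2, 4, 6, 8, 10, 12, 14, 16, 18}, so |A + A| = 9.
K = |A + A| / |A| = 9/5 (already in lowest terms) ≈ 1.8000.
Reference: AP of size 5 gives K = 9/5 ≈ 1.8000; a fully generic set of size 5 gives K ≈ 3.0000.

|A| = 5, |A + A| = 9, K = 9/5.


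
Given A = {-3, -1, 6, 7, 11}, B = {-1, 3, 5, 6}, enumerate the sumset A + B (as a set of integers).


A + B = {a + b : a ∈ A, b ∈ B}.
Enumerate all |A|·|B| = 5·4 = 20 pairs (a, b) and collect distinct sums.
a = -3: -3+-1=-4, -3+3=0, -3+5=2, -3+6=3
a = -1: -1+-1=-2, -1+3=2, -1+5=4, -1+6=5
a = 6: 6+-1=5, 6+3=9, 6+5=11, 6+6=12
a = 7: 7+-1=6, 7+3=10, 7+5=12, 7+6=13
a = 11: 11+-1=10, 11+3=14, 11+5=16, 11+6=17
Collecting distinct sums: A + B = {-4, -2, 0, 2, 3, 4, 5, 6, 9, 10, 11, 12, 13, 14, 16, 17}
|A + B| = 16

A + B = {-4, -2, 0, 2, 3, 4, 5, 6, 9, 10, 11, 12, 13, 14, 16, 17}


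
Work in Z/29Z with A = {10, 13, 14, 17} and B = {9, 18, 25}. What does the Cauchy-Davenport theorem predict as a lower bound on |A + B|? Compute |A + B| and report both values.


Cauchy-Davenport: |A + B| ≥ min(p, |A| + |B| - 1) for A, B nonempty in Z/pZ.
|A| = 4, |B| = 3, p = 29.
CD lower bound = min(29, 4 + 3 - 1) = min(29, 6) = 6.
Compute A + B mod 29 directly:
a = 10: 10+9=19, 10+18=28, 10+25=6
a = 13: 13+9=22, 13+18=2, 13+25=9
a = 14: 14+9=23, 14+18=3, 14+25=10
a = 17: 17+9=26, 17+18=6, 17+25=13
A + B = {2, 3, 6, 9, 10, 13, 19, 22, 23, 26, 28}, so |A + B| = 11.
Verify: 11 ≥ 6? Yes ✓.

CD lower bound = 6, actual |A + B| = 11.


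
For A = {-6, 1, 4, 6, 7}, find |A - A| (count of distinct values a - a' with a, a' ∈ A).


A - A = {a - a' : a, a' ∈ A}; |A| = 5.
Bounds: 2|A|-1 ≤ |A - A| ≤ |A|² - |A| + 1, i.e. 9 ≤ |A - A| ≤ 21.
Note: 0 ∈ A - A always (from a - a). The set is symmetric: if d ∈ A - A then -d ∈ A - A.
Enumerate nonzero differences d = a - a' with a > a' (then include -d):
Positive differences: {1, 2, 3, 5, 6, 7, 10, 12, 13}
Full difference set: {0} ∪ (positive diffs) ∪ (negative diffs).
|A - A| = 1 + 2·9 = 19 (matches direct enumeration: 19).

|A - A| = 19


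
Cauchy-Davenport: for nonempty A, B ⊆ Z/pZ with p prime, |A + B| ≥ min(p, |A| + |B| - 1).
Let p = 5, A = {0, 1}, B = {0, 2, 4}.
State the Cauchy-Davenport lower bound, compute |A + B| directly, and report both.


Cauchy-Davenport: |A + B| ≥ min(p, |A| + |B| - 1) for A, B nonempty in Z/pZ.
|A| = 2, |B| = 3, p = 5.
CD lower bound = min(5, 2 + 3 - 1) = min(5, 4) = 4.
Compute A + B mod 5 directly:
a = 0: 0+0=0, 0+2=2, 0+4=4
a = 1: 1+0=1, 1+2=3, 1+4=0
A + B = {0, 1, 2, 3, 4}, so |A + B| = 5.
Verify: 5 ≥ 4? Yes ✓.

CD lower bound = 4, actual |A + B| = 5.


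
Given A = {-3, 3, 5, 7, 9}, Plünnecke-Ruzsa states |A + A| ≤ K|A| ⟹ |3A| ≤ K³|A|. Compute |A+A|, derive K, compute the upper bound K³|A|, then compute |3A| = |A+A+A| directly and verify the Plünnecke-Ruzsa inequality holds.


|A| = 5.
Step 1: Compute A + A by enumerating all 25 pairs.
A + A = {-6, 0, 2, 4, 6, 8, 10, 12, 14, 16, 18}, so |A + A| = 11.
Step 2: Doubling constant K = |A + A|/|A| = 11/5 = 11/5 ≈ 2.2000.
Step 3: Plünnecke-Ruzsa gives |3A| ≤ K³·|A| = (2.2000)³ · 5 ≈ 53.2400.
Step 4: Compute 3A = A + A + A directly by enumerating all triples (a,b,c) ∈ A³; |3A| = 17.
Step 5: Check 17 ≤ 53.2400? Yes ✓.

K = 11/5, Plünnecke-Ruzsa bound K³|A| ≈ 53.2400, |3A| = 17, inequality holds.


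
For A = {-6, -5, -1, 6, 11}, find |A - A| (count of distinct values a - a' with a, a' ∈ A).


A - A = {a - a' : a, a' ∈ A}; |A| = 5.
Bounds: 2|A|-1 ≤ |A - A| ≤ |A|² - |A| + 1, i.e. 9 ≤ |A - A| ≤ 21.
Note: 0 ∈ A - A always (from a - a). The set is symmetric: if d ∈ A - A then -d ∈ A - A.
Enumerate nonzero differences d = a - a' with a > a' (then include -d):
Positive differences: {1, 4, 5, 7, 11, 12, 16, 17}
Full difference set: {0} ∪ (positive diffs) ∪ (negative diffs).
|A - A| = 1 + 2·8 = 17 (matches direct enumeration: 17).

|A - A| = 17


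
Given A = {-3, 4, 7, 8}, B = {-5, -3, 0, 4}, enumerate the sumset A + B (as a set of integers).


A + B = {a + b : a ∈ A, b ∈ B}.
Enumerate all |A|·|B| = 4·4 = 16 pairs (a, b) and collect distinct sums.
a = -3: -3+-5=-8, -3+-3=-6, -3+0=-3, -3+4=1
a = 4: 4+-5=-1, 4+-3=1, 4+0=4, 4+4=8
a = 7: 7+-5=2, 7+-3=4, 7+0=7, 7+4=11
a = 8: 8+-5=3, 8+-3=5, 8+0=8, 8+4=12
Collecting distinct sums: A + B = {-8, -6, -3, -1, 1, 2, 3, 4, 5, 7, 8, 11, 12}
|A + B| = 13

A + B = {-8, -6, -3, -1, 1, 2, 3, 4, 5, 7, 8, 11, 12}


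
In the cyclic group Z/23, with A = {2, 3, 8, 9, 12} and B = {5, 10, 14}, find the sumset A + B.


Work in Z/23Z: reduce every sum a + b modulo 23.
Enumerate all 15 pairs:
a = 2: 2+5=7, 2+10=12, 2+14=16
a = 3: 3+5=8, 3+10=13, 3+14=17
a = 8: 8+5=13, 8+10=18, 8+14=22
a = 9: 9+5=14, 9+10=19, 9+14=0
a = 12: 12+5=17, 12+10=22, 12+14=3
Distinct residues collected: {0, 3, 7, 8, 12, 13, 14, 16, 17, 18, 19, 22}
|A + B| = 12 (out of 23 total residues).

A + B = {0, 3, 7, 8, 12, 13, 14, 16, 17, 18, 19, 22}


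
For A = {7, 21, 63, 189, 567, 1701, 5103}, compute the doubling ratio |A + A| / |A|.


|A| = 7.
Compute A + A by enumerating all 49 pairs.
A + A = {14, 28, 42, 70, 84, 126, 196, 210, 252, 378, 574, 588, 630, 756, 1134, 1708, 1722, 1764, 1890, 2268, 3402, 5110, 5124, 5166, 5292, 5670, 6804, 10206}, so |A + A| = 28.
K = |A + A| / |A| = 28/7 = 4/1 ≈ 4.0000.
Reference: AP of size 7 gives K = 13/7 ≈ 1.8571; a fully generic set of size 7 gives K ≈ 4.0000.

|A| = 7, |A + A| = 28, K = 28/7 = 4/1.


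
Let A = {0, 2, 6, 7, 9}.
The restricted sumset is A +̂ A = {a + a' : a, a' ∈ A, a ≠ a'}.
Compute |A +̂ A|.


Restricted sumset: A +̂ A = {a + a' : a ∈ A, a' ∈ A, a ≠ a'}.
Equivalently, take A + A and drop any sum 2a that is achievable ONLY as a + a for a ∈ A (i.e. sums representable only with equal summands).
Enumerate pairs (a, a') with a < a' (symmetric, so each unordered pair gives one sum; this covers all a ≠ a'):
  0 + 2 = 2
  0 + 6 = 6
  0 + 7 = 7
  0 + 9 = 9
  2 + 6 = 8
  2 + 7 = 9
  2 + 9 = 11
  6 + 7 = 13
  6 + 9 = 15
  7 + 9 = 16
Collected distinct sums: {2, 6, 7, 8, 9, 11, 13, 15, 16}
|A +̂ A| = 9
(Reference bound: |A +̂ A| ≥ 2|A| - 3 for |A| ≥ 2, with |A| = 5 giving ≥ 7.)

|A +̂ A| = 9


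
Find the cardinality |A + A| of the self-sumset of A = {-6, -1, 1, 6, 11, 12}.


A + A = {a + a' : a, a' ∈ A}; |A| = 6.
General bounds: 2|A| - 1 ≤ |A + A| ≤ |A|(|A|+1)/2, i.e. 11 ≤ |A + A| ≤ 21.
Lower bound 2|A|-1 is attained iff A is an arithmetic progression.
Enumerate sums a + a' for a ≤ a' (symmetric, so this suffices):
a = -6: -6+-6=-12, -6+-1=-7, -6+1=-5, -6+6=0, -6+11=5, -6+12=6
a = -1: -1+-1=-2, -1+1=0, -1+6=5, -1+11=10, -1+12=11
a = 1: 1+1=2, 1+6=7, 1+11=12, 1+12=13
a = 6: 6+6=12, 6+11=17, 6+12=18
a = 11: 11+11=22, 11+12=23
a = 12: 12+12=24
Distinct sums: {-12, -7, -5, -2, 0, 2, 5, 6, 7, 10, 11, 12, 13, 17, 18, 22, 23, 24}
|A + A| = 18

|A + A| = 18


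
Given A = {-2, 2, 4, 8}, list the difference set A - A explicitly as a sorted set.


A - A = {a - a' : a, a' ∈ A}.
Compute a - a' for each ordered pair (a, a'):
a = -2: -2--2=0, -2-2=-4, -2-4=-6, -2-8=-10
a = 2: 2--2=4, 2-2=0, 2-4=-2, 2-8=-6
a = 4: 4--2=6, 4-2=2, 4-4=0, 4-8=-4
a = 8: 8--2=10, 8-2=6, 8-4=4, 8-8=0
Collecting distinct values (and noting 0 appears from a-a):
A - A = {-10, -6, -4, -2, 0, 2, 4, 6, 10}
|A - A| = 9

A - A = {-10, -6, -4, -2, 0, 2, 4, 6, 10}


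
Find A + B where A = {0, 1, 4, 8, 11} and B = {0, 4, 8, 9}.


A + B = {a + b : a ∈ A, b ∈ B}.
Enumerate all |A|·|B| = 5·4 = 20 pairs (a, b) and collect distinct sums.
a = 0: 0+0=0, 0+4=4, 0+8=8, 0+9=9
a = 1: 1+0=1, 1+4=5, 1+8=9, 1+9=10
a = 4: 4+0=4, 4+4=8, 4+8=12, 4+9=13
a = 8: 8+0=8, 8+4=12, 8+8=16, 8+9=17
a = 11: 11+0=11, 11+4=15, 11+8=19, 11+9=20
Collecting distinct sums: A + B = {0, 1, 4, 5, 8, 9, 10, 11, 12, 13, 15, 16, 17, 19, 20}
|A + B| = 15

A + B = {0, 1, 4, 5, 8, 9, 10, 11, 12, 13, 15, 16, 17, 19, 20}


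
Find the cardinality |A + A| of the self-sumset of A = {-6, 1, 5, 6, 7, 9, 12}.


A + A = {a + a' : a, a' ∈ A}; |A| = 7.
General bounds: 2|A| - 1 ≤ |A + A| ≤ |A|(|A|+1)/2, i.e. 13 ≤ |A + A| ≤ 28.
Lower bound 2|A|-1 is attained iff A is an arithmetic progression.
Enumerate sums a + a' for a ≤ a' (symmetric, so this suffices):
a = -6: -6+-6=-12, -6+1=-5, -6+5=-1, -6+6=0, -6+7=1, -6+9=3, -6+12=6
a = 1: 1+1=2, 1+5=6, 1+6=7, 1+7=8, 1+9=10, 1+12=13
a = 5: 5+5=10, 5+6=11, 5+7=12, 5+9=14, 5+12=17
a = 6: 6+6=12, 6+7=13, 6+9=15, 6+12=18
a = 7: 7+7=14, 7+9=16, 7+12=19
a = 9: 9+9=18, 9+12=21
a = 12: 12+12=24
Distinct sums: {-12, -5, -1, 0, 1, 2, 3, 6, 7, 8, 10, 11, 12, 13, 14, 15, 16, 17, 18, 19, 21, 24}
|A + A| = 22

|A + A| = 22


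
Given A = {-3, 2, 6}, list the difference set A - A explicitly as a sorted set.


A - A = {a - a' : a, a' ∈ A}.
Compute a - a' for each ordered pair (a, a'):
a = -3: -3--3=0, -3-2=-5, -3-6=-9
a = 2: 2--3=5, 2-2=0, 2-6=-4
a = 6: 6--3=9, 6-2=4, 6-6=0
Collecting distinct values (and noting 0 appears from a-a):
A - A = {-9, -5, -4, 0, 4, 5, 9}
|A - A| = 7

A - A = {-9, -5, -4, 0, 4, 5, 9}


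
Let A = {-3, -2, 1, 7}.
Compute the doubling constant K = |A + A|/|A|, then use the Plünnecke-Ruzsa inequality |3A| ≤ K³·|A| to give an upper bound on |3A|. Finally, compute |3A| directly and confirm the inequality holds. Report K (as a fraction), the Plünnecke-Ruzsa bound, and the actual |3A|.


|A| = 4.
Step 1: Compute A + A by enumerating all 16 pairs.
A + A = {-6, -5, -4, -2, -1, 2, 4, 5, 8, 14}, so |A + A| = 10.
Step 2: Doubling constant K = |A + A|/|A| = 10/4 = 10/4 ≈ 2.5000.
Step 3: Plünnecke-Ruzsa gives |3A| ≤ K³·|A| = (2.5000)³ · 4 ≈ 62.5000.
Step 4: Compute 3A = A + A + A directly by enumerating all triples (a,b,c) ∈ A³; |3A| = 19.
Step 5: Check 19 ≤ 62.5000? Yes ✓.

K = 10/4, Plünnecke-Ruzsa bound K³|A| ≈ 62.5000, |3A| = 19, inequality holds.


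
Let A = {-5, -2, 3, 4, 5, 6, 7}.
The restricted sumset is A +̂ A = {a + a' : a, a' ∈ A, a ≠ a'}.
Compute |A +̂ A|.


Restricted sumset: A +̂ A = {a + a' : a ∈ A, a' ∈ A, a ≠ a'}.
Equivalently, take A + A and drop any sum 2a that is achievable ONLY as a + a for a ∈ A (i.e. sums representable only with equal summands).
Enumerate pairs (a, a') with a < a' (symmetric, so each unordered pair gives one sum; this covers all a ≠ a'):
  -5 + -2 = -7
  -5 + 3 = -2
  -5 + 4 = -1
  -5 + 5 = 0
  -5 + 6 = 1
  -5 + 7 = 2
  -2 + 3 = 1
  -2 + 4 = 2
  -2 + 5 = 3
  -2 + 6 = 4
  -2 + 7 = 5
  3 + 4 = 7
  3 + 5 = 8
  3 + 6 = 9
  3 + 7 = 10
  4 + 5 = 9
  4 + 6 = 10
  4 + 7 = 11
  5 + 6 = 11
  5 + 7 = 12
  6 + 7 = 13
Collected distinct sums: {-7, -2, -1, 0, 1, 2, 3, 4, 5, 7, 8, 9, 10, 11, 12, 13}
|A +̂ A| = 16
(Reference bound: |A +̂ A| ≥ 2|A| - 3 for |A| ≥ 2, with |A| = 7 giving ≥ 11.)

|A +̂ A| = 16


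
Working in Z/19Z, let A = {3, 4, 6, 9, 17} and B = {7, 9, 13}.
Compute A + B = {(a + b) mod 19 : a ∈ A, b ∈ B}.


Work in Z/19Z: reduce every sum a + b modulo 19.
Enumerate all 15 pairs:
a = 3: 3+7=10, 3+9=12, 3+13=16
a = 4: 4+7=11, 4+9=13, 4+13=17
a = 6: 6+7=13, 6+9=15, 6+13=0
a = 9: 9+7=16, 9+9=18, 9+13=3
a = 17: 17+7=5, 17+9=7, 17+13=11
Distinct residues collected: {0, 3, 5, 7, 10, 11, 12, 13, 15, 16, 17, 18}
|A + B| = 12 (out of 19 total residues).

A + B = {0, 3, 5, 7, 10, 11, 12, 13, 15, 16, 17, 18}


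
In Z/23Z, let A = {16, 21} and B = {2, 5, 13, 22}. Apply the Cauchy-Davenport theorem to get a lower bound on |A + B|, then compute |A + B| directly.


Cauchy-Davenport: |A + B| ≥ min(p, |A| + |B| - 1) for A, B nonempty in Z/pZ.
|A| = 2, |B| = 4, p = 23.
CD lower bound = min(23, 2 + 4 - 1) = min(23, 5) = 5.
Compute A + B mod 23 directly:
a = 16: 16+2=18, 16+5=21, 16+13=6, 16+22=15
a = 21: 21+2=0, 21+5=3, 21+13=11, 21+22=20
A + B = {0, 3, 6, 11, 15, 18, 20, 21}, so |A + B| = 8.
Verify: 8 ≥ 5? Yes ✓.

CD lower bound = 5, actual |A + B| = 8.


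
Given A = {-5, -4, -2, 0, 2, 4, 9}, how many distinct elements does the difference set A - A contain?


A - A = {a - a' : a, a' ∈ A}; |A| = 7.
Bounds: 2|A|-1 ≤ |A - A| ≤ |A|² - |A| + 1, i.e. 13 ≤ |A - A| ≤ 43.
Note: 0 ∈ A - A always (from a - a). The set is symmetric: if d ∈ A - A then -d ∈ A - A.
Enumerate nonzero differences d = a - a' with a > a' (then include -d):
Positive differences: {1, 2, 3, 4, 5, 6, 7, 8, 9, 11, 13, 14}
Full difference set: {0} ∪ (positive diffs) ∪ (negative diffs).
|A - A| = 1 + 2·12 = 25 (matches direct enumeration: 25).

|A - A| = 25


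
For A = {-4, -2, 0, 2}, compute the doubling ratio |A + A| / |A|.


|A| = 4.
Compute A + A by enumerating all 16 pairs.
A + A = {-8, -6, -4, -2, 0, 2, 4}, so |A + A| = 7.
K = |A + A| / |A| = 7/4 (already in lowest terms) ≈ 1.7500.
Reference: AP of size 4 gives K = 7/4 ≈ 1.7500; a fully generic set of size 4 gives K ≈ 2.5000.

|A| = 4, |A + A| = 7, K = 7/4.


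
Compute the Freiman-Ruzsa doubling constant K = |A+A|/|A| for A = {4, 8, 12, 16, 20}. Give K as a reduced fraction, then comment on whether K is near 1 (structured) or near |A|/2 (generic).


|A| = 5.
Compute A + A by enumerating all 25 pairs.
A + A = {8, 12, 16, 20, 24, 28, 32, 36, 40}, so |A + A| = 9.
K = |A + A| / |A| = 9/5 (already in lowest terms) ≈ 1.8000.
Reference: AP of size 5 gives K = 9/5 ≈ 1.8000; a fully generic set of size 5 gives K ≈ 3.0000.

|A| = 5, |A + A| = 9, K = 9/5.


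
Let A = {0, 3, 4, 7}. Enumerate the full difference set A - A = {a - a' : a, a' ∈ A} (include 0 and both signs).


A - A = {a - a' : a, a' ∈ A}.
Compute a - a' for each ordered pair (a, a'):
a = 0: 0-0=0, 0-3=-3, 0-4=-4, 0-7=-7
a = 3: 3-0=3, 3-3=0, 3-4=-1, 3-7=-4
a = 4: 4-0=4, 4-3=1, 4-4=0, 4-7=-3
a = 7: 7-0=7, 7-3=4, 7-4=3, 7-7=0
Collecting distinct values (and noting 0 appears from a-a):
A - A = {-7, -4, -3, -1, 0, 1, 3, 4, 7}
|A - A| = 9

A - A = {-7, -4, -3, -1, 0, 1, 3, 4, 7}


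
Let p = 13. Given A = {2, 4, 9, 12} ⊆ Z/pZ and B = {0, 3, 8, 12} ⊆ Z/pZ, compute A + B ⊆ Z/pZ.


Work in Z/13Z: reduce every sum a + b modulo 13.
Enumerate all 16 pairs:
a = 2: 2+0=2, 2+3=5, 2+8=10, 2+12=1
a = 4: 4+0=4, 4+3=7, 4+8=12, 4+12=3
a = 9: 9+0=9, 9+3=12, 9+8=4, 9+12=8
a = 12: 12+0=12, 12+3=2, 12+8=7, 12+12=11
Distinct residues collected: {1, 2, 3, 4, 5, 7, 8, 9, 10, 11, 12}
|A + B| = 11 (out of 13 total residues).

A + B = {1, 2, 3, 4, 5, 7, 8, 9, 10, 11, 12}


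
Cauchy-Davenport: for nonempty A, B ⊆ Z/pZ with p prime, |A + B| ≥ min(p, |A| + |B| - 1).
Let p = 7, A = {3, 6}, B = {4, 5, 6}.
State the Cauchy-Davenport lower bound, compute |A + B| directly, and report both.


Cauchy-Davenport: |A + B| ≥ min(p, |A| + |B| - 1) for A, B nonempty in Z/pZ.
|A| = 2, |B| = 3, p = 7.
CD lower bound = min(7, 2 + 3 - 1) = min(7, 4) = 4.
Compute A + B mod 7 directly:
a = 3: 3+4=0, 3+5=1, 3+6=2
a = 6: 6+4=3, 6+5=4, 6+6=5
A + B = {0, 1, 2, 3, 4, 5}, so |A + B| = 6.
Verify: 6 ≥ 4? Yes ✓.

CD lower bound = 4, actual |A + B| = 6.


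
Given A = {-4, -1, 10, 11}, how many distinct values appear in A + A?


A + A = {a + a' : a, a' ∈ A}; |A| = 4.
General bounds: 2|A| - 1 ≤ |A + A| ≤ |A|(|A|+1)/2, i.e. 7 ≤ |A + A| ≤ 10.
Lower bound 2|A|-1 is attained iff A is an arithmetic progression.
Enumerate sums a + a' for a ≤ a' (symmetric, so this suffices):
a = -4: -4+-4=-8, -4+-1=-5, -4+10=6, -4+11=7
a = -1: -1+-1=-2, -1+10=9, -1+11=10
a = 10: 10+10=20, 10+11=21
a = 11: 11+11=22
Distinct sums: {-8, -5, -2, 6, 7, 9, 10, 20, 21, 22}
|A + A| = 10

|A + A| = 10


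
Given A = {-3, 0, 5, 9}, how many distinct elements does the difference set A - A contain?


A - A = {a - a' : a, a' ∈ A}; |A| = 4.
Bounds: 2|A|-1 ≤ |A - A| ≤ |A|² - |A| + 1, i.e. 7 ≤ |A - A| ≤ 13.
Note: 0 ∈ A - A always (from a - a). The set is symmetric: if d ∈ A - A then -d ∈ A - A.
Enumerate nonzero differences d = a - a' with a > a' (then include -d):
Positive differences: {3, 4, 5, 8, 9, 12}
Full difference set: {0} ∪ (positive diffs) ∪ (negative diffs).
|A - A| = 1 + 2·6 = 13 (matches direct enumeration: 13).

|A - A| = 13


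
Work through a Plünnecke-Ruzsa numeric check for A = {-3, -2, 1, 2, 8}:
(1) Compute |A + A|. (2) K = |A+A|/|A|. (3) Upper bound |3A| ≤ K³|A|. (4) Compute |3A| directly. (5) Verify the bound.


|A| = 5.
Step 1: Compute A + A by enumerating all 25 pairs.
A + A = {-6, -5, -4, -2, -1, 0, 2, 3, 4, 5, 6, 9, 10, 16}, so |A + A| = 14.
Step 2: Doubling constant K = |A + A|/|A| = 14/5 = 14/5 ≈ 2.8000.
Step 3: Plünnecke-Ruzsa gives |3A| ≤ K³·|A| = (2.8000)³ · 5 ≈ 109.7600.
Step 4: Compute 3A = A + A + A directly by enumerating all triples (a,b,c) ∈ A³; |3A| = 26.
Step 5: Check 26 ≤ 109.7600? Yes ✓.

K = 14/5, Plünnecke-Ruzsa bound K³|A| ≈ 109.7600, |3A| = 26, inequality holds.


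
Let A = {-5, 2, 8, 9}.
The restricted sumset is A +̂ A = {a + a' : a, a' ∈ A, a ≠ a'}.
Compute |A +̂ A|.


Restricted sumset: A +̂ A = {a + a' : a ∈ A, a' ∈ A, a ≠ a'}.
Equivalently, take A + A and drop any sum 2a that is achievable ONLY as a + a for a ∈ A (i.e. sums representable only with equal summands).
Enumerate pairs (a, a') with a < a' (symmetric, so each unordered pair gives one sum; this covers all a ≠ a'):
  -5 + 2 = -3
  -5 + 8 = 3
  -5 + 9 = 4
  2 + 8 = 10
  2 + 9 = 11
  8 + 9 = 17
Collected distinct sums: {-3, 3, 4, 10, 11, 17}
|A +̂ A| = 6
(Reference bound: |A +̂ A| ≥ 2|A| - 3 for |A| ≥ 2, with |A| = 4 giving ≥ 5.)

|A +̂ A| = 6


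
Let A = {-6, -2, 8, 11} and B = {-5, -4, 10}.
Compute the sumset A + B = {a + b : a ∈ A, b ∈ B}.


A + B = {a + b : a ∈ A, b ∈ B}.
Enumerate all |A|·|B| = 4·3 = 12 pairs (a, b) and collect distinct sums.
a = -6: -6+-5=-11, -6+-4=-10, -6+10=4
a = -2: -2+-5=-7, -2+-4=-6, -2+10=8
a = 8: 8+-5=3, 8+-4=4, 8+10=18
a = 11: 11+-5=6, 11+-4=7, 11+10=21
Collecting distinct sums: A + B = {-11, -10, -7, -6, 3, 4, 6, 7, 8, 18, 21}
|A + B| = 11

A + B = {-11, -10, -7, -6, 3, 4, 6, 7, 8, 18, 21}


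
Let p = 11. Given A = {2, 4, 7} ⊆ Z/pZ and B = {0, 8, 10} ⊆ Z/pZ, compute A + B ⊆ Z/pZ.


Work in Z/11Z: reduce every sum a + b modulo 11.
Enumerate all 9 pairs:
a = 2: 2+0=2, 2+8=10, 2+10=1
a = 4: 4+0=4, 4+8=1, 4+10=3
a = 7: 7+0=7, 7+8=4, 7+10=6
Distinct residues collected: {1, 2, 3, 4, 6, 7, 10}
|A + B| = 7 (out of 11 total residues).

A + B = {1, 2, 3, 4, 6, 7, 10}


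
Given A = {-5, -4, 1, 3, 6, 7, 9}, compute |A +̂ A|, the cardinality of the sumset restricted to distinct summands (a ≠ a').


Restricted sumset: A +̂ A = {a + a' : a ∈ A, a' ∈ A, a ≠ a'}.
Equivalently, take A + A and drop any sum 2a that is achievable ONLY as a + a for a ∈ A (i.e. sums representable only with equal summands).
Enumerate pairs (a, a') with a < a' (symmetric, so each unordered pair gives one sum; this covers all a ≠ a'):
  -5 + -4 = -9
  -5 + 1 = -4
  -5 + 3 = -2
  -5 + 6 = 1
  -5 + 7 = 2
  -5 + 9 = 4
  -4 + 1 = -3
  -4 + 3 = -1
  -4 + 6 = 2
  -4 + 7 = 3
  -4 + 9 = 5
  1 + 3 = 4
  1 + 6 = 7
  1 + 7 = 8
  1 + 9 = 10
  3 + 6 = 9
  3 + 7 = 10
  3 + 9 = 12
  6 + 7 = 13
  6 + 9 = 15
  7 + 9 = 16
Collected distinct sums: {-9, -4, -3, -2, -1, 1, 2, 3, 4, 5, 7, 8, 9, 10, 12, 13, 15, 16}
|A +̂ A| = 18
(Reference bound: |A +̂ A| ≥ 2|A| - 3 for |A| ≥ 2, with |A| = 7 giving ≥ 11.)

|A +̂ A| = 18


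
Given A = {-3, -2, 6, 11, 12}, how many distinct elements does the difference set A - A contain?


A - A = {a - a' : a, a' ∈ A}; |A| = 5.
Bounds: 2|A|-1 ≤ |A - A| ≤ |A|² - |A| + 1, i.e. 9 ≤ |A - A| ≤ 21.
Note: 0 ∈ A - A always (from a - a). The set is symmetric: if d ∈ A - A then -d ∈ A - A.
Enumerate nonzero differences d = a - a' with a > a' (then include -d):
Positive differences: {1, 5, 6, 8, 9, 13, 14, 15}
Full difference set: {0} ∪ (positive diffs) ∪ (negative diffs).
|A - A| = 1 + 2·8 = 17 (matches direct enumeration: 17).

|A - A| = 17


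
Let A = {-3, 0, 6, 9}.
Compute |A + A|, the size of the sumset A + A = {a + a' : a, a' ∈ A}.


A + A = {a + a' : a, a' ∈ A}; |A| = 4.
General bounds: 2|A| - 1 ≤ |A + A| ≤ |A|(|A|+1)/2, i.e. 7 ≤ |A + A| ≤ 10.
Lower bound 2|A|-1 is attained iff A is an arithmetic progression.
Enumerate sums a + a' for a ≤ a' (symmetric, so this suffices):
a = -3: -3+-3=-6, -3+0=-3, -3+6=3, -3+9=6
a = 0: 0+0=0, 0+6=6, 0+9=9
a = 6: 6+6=12, 6+9=15
a = 9: 9+9=18
Distinct sums: {-6, -3, 0, 3, 6, 9, 12, 15, 18}
|A + A| = 9

|A + A| = 9


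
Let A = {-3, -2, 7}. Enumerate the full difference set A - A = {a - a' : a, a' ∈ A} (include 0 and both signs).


A - A = {a - a' : a, a' ∈ A}.
Compute a - a' for each ordered pair (a, a'):
a = -3: -3--3=0, -3--2=-1, -3-7=-10
a = -2: -2--3=1, -2--2=0, -2-7=-9
a = 7: 7--3=10, 7--2=9, 7-7=0
Collecting distinct values (and noting 0 appears from a-a):
A - A = {-10, -9, -1, 0, 1, 9, 10}
|A - A| = 7

A - A = {-10, -9, -1, 0, 1, 9, 10}


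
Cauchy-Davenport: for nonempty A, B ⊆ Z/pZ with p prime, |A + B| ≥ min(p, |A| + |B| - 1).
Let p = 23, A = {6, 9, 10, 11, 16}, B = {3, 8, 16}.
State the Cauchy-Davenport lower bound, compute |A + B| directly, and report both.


Cauchy-Davenport: |A + B| ≥ min(p, |A| + |B| - 1) for A, B nonempty in Z/pZ.
|A| = 5, |B| = 3, p = 23.
CD lower bound = min(23, 5 + 3 - 1) = min(23, 7) = 7.
Compute A + B mod 23 directly:
a = 6: 6+3=9, 6+8=14, 6+16=22
a = 9: 9+3=12, 9+8=17, 9+16=2
a = 10: 10+3=13, 10+8=18, 10+16=3
a = 11: 11+3=14, 11+8=19, 11+16=4
a = 16: 16+3=19, 16+8=1, 16+16=9
A + B = {1, 2, 3, 4, 9, 12, 13, 14, 17, 18, 19, 22}, so |A + B| = 12.
Verify: 12 ≥ 7? Yes ✓.

CD lower bound = 7, actual |A + B| = 12.


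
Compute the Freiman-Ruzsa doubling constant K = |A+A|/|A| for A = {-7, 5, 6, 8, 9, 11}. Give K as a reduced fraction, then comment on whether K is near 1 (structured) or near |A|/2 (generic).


|A| = 6.
Compute A + A by enumerating all 36 pairs.
A + A = {-14, -2, -1, 1, 2, 4, 10, 11, 12, 13, 14, 15, 16, 17, 18, 19, 20, 22}, so |A + A| = 18.
K = |A + A| / |A| = 18/6 = 3/1 ≈ 3.0000.
Reference: AP of size 6 gives K = 11/6 ≈ 1.8333; a fully generic set of size 6 gives K ≈ 3.5000.

|A| = 6, |A + A| = 18, K = 18/6 = 3/1.


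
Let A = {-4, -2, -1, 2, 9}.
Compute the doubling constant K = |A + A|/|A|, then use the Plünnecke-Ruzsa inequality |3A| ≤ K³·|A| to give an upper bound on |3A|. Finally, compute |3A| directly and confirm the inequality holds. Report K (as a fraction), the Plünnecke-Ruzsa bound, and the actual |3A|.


|A| = 5.
Step 1: Compute A + A by enumerating all 25 pairs.
A + A = {-8, -6, -5, -4, -3, -2, 0, 1, 4, 5, 7, 8, 11, 18}, so |A + A| = 14.
Step 2: Doubling constant K = |A + A|/|A| = 14/5 = 14/5 ≈ 2.8000.
Step 3: Plünnecke-Ruzsa gives |3A| ≤ K³·|A| = (2.8000)³ · 5 ≈ 109.7600.
Step 4: Compute 3A = A + A + A directly by enumerating all triples (a,b,c) ∈ A³; |3A| = 27.
Step 5: Check 27 ≤ 109.7600? Yes ✓.

K = 14/5, Plünnecke-Ruzsa bound K³|A| ≈ 109.7600, |3A| = 27, inequality holds.


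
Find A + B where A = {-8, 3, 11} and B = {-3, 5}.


A + B = {a + b : a ∈ A, b ∈ B}.
Enumerate all |A|·|B| = 3·2 = 6 pairs (a, b) and collect distinct sums.
a = -8: -8+-3=-11, -8+5=-3
a = 3: 3+-3=0, 3+5=8
a = 11: 11+-3=8, 11+5=16
Collecting distinct sums: A + B = {-11, -3, 0, 8, 16}
|A + B| = 5

A + B = {-11, -3, 0, 8, 16}


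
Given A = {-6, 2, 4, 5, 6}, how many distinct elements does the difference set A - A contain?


A - A = {a - a' : a, a' ∈ A}; |A| = 5.
Bounds: 2|A|-1 ≤ |A - A| ≤ |A|² - |A| + 1, i.e. 9 ≤ |A - A| ≤ 21.
Note: 0 ∈ A - A always (from a - a). The set is symmetric: if d ∈ A - A then -d ∈ A - A.
Enumerate nonzero differences d = a - a' with a > a' (then include -d):
Positive differences: {1, 2, 3, 4, 8, 10, 11, 12}
Full difference set: {0} ∪ (positive diffs) ∪ (negative diffs).
|A - A| = 1 + 2·8 = 17 (matches direct enumeration: 17).

|A - A| = 17


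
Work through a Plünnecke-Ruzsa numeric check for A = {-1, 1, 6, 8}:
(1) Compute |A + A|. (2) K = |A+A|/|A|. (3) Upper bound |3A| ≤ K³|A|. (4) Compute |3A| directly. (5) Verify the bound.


|A| = 4.
Step 1: Compute A + A by enumerating all 16 pairs.
A + A = {-2, 0, 2, 5, 7, 9, 12, 14, 16}, so |A + A| = 9.
Step 2: Doubling constant K = |A + A|/|A| = 9/4 = 9/4 ≈ 2.2500.
Step 3: Plünnecke-Ruzsa gives |3A| ≤ K³·|A| = (2.2500)³ · 4 ≈ 45.5625.
Step 4: Compute 3A = A + A + A directly by enumerating all triples (a,b,c) ∈ A³; |3A| = 16.
Step 5: Check 16 ≤ 45.5625? Yes ✓.

K = 9/4, Plünnecke-Ruzsa bound K³|A| ≈ 45.5625, |3A| = 16, inequality holds.


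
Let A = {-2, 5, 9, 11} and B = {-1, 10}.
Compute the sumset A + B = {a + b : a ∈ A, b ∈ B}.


A + B = {a + b : a ∈ A, b ∈ B}.
Enumerate all |A|·|B| = 4·2 = 8 pairs (a, b) and collect distinct sums.
a = -2: -2+-1=-3, -2+10=8
a = 5: 5+-1=4, 5+10=15
a = 9: 9+-1=8, 9+10=19
a = 11: 11+-1=10, 11+10=21
Collecting distinct sums: A + B = {-3, 4, 8, 10, 15, 19, 21}
|A + B| = 7

A + B = {-3, 4, 8, 10, 15, 19, 21}


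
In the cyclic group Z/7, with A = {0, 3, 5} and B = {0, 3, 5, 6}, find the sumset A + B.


Work in Z/7Z: reduce every sum a + b modulo 7.
Enumerate all 12 pairs:
a = 0: 0+0=0, 0+3=3, 0+5=5, 0+6=6
a = 3: 3+0=3, 3+3=6, 3+5=1, 3+6=2
a = 5: 5+0=5, 5+3=1, 5+5=3, 5+6=4
Distinct residues collected: {0, 1, 2, 3, 4, 5, 6}
|A + B| = 7 (out of 7 total residues).

A + B = {0, 1, 2, 3, 4, 5, 6}


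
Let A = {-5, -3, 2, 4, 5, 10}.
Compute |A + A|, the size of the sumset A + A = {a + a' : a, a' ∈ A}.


A + A = {a + a' : a, a' ∈ A}; |A| = 6.
General bounds: 2|A| - 1 ≤ |A + A| ≤ |A|(|A|+1)/2, i.e. 11 ≤ |A + A| ≤ 21.
Lower bound 2|A|-1 is attained iff A is an arithmetic progression.
Enumerate sums a + a' for a ≤ a' (symmetric, so this suffices):
a = -5: -5+-5=-10, -5+-3=-8, -5+2=-3, -5+4=-1, -5+5=0, -5+10=5
a = -3: -3+-3=-6, -3+2=-1, -3+4=1, -3+5=2, -3+10=7
a = 2: 2+2=4, 2+4=6, 2+5=7, 2+10=12
a = 4: 4+4=8, 4+5=9, 4+10=14
a = 5: 5+5=10, 5+10=15
a = 10: 10+10=20
Distinct sums: {-10, -8, -6, -3, -1, 0, 1, 2, 4, 5, 6, 7, 8, 9, 10, 12, 14, 15, 20}
|A + A| = 19

|A + A| = 19


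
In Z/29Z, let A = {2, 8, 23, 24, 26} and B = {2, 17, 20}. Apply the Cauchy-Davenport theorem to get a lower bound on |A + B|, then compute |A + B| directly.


Cauchy-Davenport: |A + B| ≥ min(p, |A| + |B| - 1) for A, B nonempty in Z/pZ.
|A| = 5, |B| = 3, p = 29.
CD lower bound = min(29, 5 + 3 - 1) = min(29, 7) = 7.
Compute A + B mod 29 directly:
a = 2: 2+2=4, 2+17=19, 2+20=22
a = 8: 8+2=10, 8+17=25, 8+20=28
a = 23: 23+2=25, 23+17=11, 23+20=14
a = 24: 24+2=26, 24+17=12, 24+20=15
a = 26: 26+2=28, 26+17=14, 26+20=17
A + B = {4, 10, 11, 12, 14, 15, 17, 19, 22, 25, 26, 28}, so |A + B| = 12.
Verify: 12 ≥ 7? Yes ✓.

CD lower bound = 7, actual |A + B| = 12.


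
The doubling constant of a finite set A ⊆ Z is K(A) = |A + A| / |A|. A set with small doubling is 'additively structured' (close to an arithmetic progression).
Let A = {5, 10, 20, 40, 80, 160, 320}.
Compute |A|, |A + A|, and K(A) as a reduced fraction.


|A| = 7.
Compute A + A by enumerating all 49 pairs.
A + A = {10, 15, 20, 25, 30, 40, 45, 50, 60, 80, 85, 90, 100, 120, 160, 165, 170, 180, 200, 240, 320, 325, 330, 340, 360, 400, 480, 640}, so |A + A| = 28.
K = |A + A| / |A| = 28/7 = 4/1 ≈ 4.0000.
Reference: AP of size 7 gives K = 13/7 ≈ 1.8571; a fully generic set of size 7 gives K ≈ 4.0000.

|A| = 7, |A + A| = 28, K = 28/7 = 4/1.


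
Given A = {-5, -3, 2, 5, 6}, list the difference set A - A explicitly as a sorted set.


A - A = {a - a' : a, a' ∈ A}.
Compute a - a' for each ordered pair (a, a'):
a = -5: -5--5=0, -5--3=-2, -5-2=-7, -5-5=-10, -5-6=-11
a = -3: -3--5=2, -3--3=0, -3-2=-5, -3-5=-8, -3-6=-9
a = 2: 2--5=7, 2--3=5, 2-2=0, 2-5=-3, 2-6=-4
a = 5: 5--5=10, 5--3=8, 5-2=3, 5-5=0, 5-6=-1
a = 6: 6--5=11, 6--3=9, 6-2=4, 6-5=1, 6-6=0
Collecting distinct values (and noting 0 appears from a-a):
A - A = {-11, -10, -9, -8, -7, -5, -4, -3, -2, -1, 0, 1, 2, 3, 4, 5, 7, 8, 9, 10, 11}
|A - A| = 21

A - A = {-11, -10, -9, -8, -7, -5, -4, -3, -2, -1, 0, 1, 2, 3, 4, 5, 7, 8, 9, 10, 11}


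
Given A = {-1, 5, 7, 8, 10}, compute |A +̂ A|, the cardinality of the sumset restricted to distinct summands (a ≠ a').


Restricted sumset: A +̂ A = {a + a' : a ∈ A, a' ∈ A, a ≠ a'}.
Equivalently, take A + A and drop any sum 2a that is achievable ONLY as a + a for a ∈ A (i.e. sums representable only with equal summands).
Enumerate pairs (a, a') with a < a' (symmetric, so each unordered pair gives one sum; this covers all a ≠ a'):
  -1 + 5 = 4
  -1 + 7 = 6
  -1 + 8 = 7
  -1 + 10 = 9
  5 + 7 = 12
  5 + 8 = 13
  5 + 10 = 15
  7 + 8 = 15
  7 + 10 = 17
  8 + 10 = 18
Collected distinct sums: {4, 6, 7, 9, 12, 13, 15, 17, 18}
|A +̂ A| = 9
(Reference bound: |A +̂ A| ≥ 2|A| - 3 for |A| ≥ 2, with |A| = 5 giving ≥ 7.)

|A +̂ A| = 9


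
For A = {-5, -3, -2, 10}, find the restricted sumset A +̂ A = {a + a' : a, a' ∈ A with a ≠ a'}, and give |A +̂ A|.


Restricted sumset: A +̂ A = {a + a' : a ∈ A, a' ∈ A, a ≠ a'}.
Equivalently, take A + A and drop any sum 2a that is achievable ONLY as a + a for a ∈ A (i.e. sums representable only with equal summands).
Enumerate pairs (a, a') with a < a' (symmetric, so each unordered pair gives one sum; this covers all a ≠ a'):
  -5 + -3 = -8
  -5 + -2 = -7
  -5 + 10 = 5
  -3 + -2 = -5
  -3 + 10 = 7
  -2 + 10 = 8
Collected distinct sums: {-8, -7, -5, 5, 7, 8}
|A +̂ A| = 6
(Reference bound: |A +̂ A| ≥ 2|A| - 3 for |A| ≥ 2, with |A| = 4 giving ≥ 5.)

|A +̂ A| = 6


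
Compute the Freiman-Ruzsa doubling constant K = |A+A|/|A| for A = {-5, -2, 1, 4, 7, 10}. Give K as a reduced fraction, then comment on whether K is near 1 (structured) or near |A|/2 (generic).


|A| = 6.
Compute A + A by enumerating all 36 pairs.
A + A = {-10, -7, -4, -1, 2, 5, 8, 11, 14, 17, 20}, so |A + A| = 11.
K = |A + A| / |A| = 11/6 (already in lowest terms) ≈ 1.8333.
Reference: AP of size 6 gives K = 11/6 ≈ 1.8333; a fully generic set of size 6 gives K ≈ 3.5000.

|A| = 6, |A + A| = 11, K = 11/6.


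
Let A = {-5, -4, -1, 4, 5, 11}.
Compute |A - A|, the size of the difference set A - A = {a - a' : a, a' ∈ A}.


A - A = {a - a' : a, a' ∈ A}; |A| = 6.
Bounds: 2|A|-1 ≤ |A - A| ≤ |A|² - |A| + 1, i.e. 11 ≤ |A - A| ≤ 31.
Note: 0 ∈ A - A always (from a - a). The set is symmetric: if d ∈ A - A then -d ∈ A - A.
Enumerate nonzero differences d = a - a' with a > a' (then include -d):
Positive differences: {1, 3, 4, 5, 6, 7, 8, 9, 10, 12, 15, 16}
Full difference set: {0} ∪ (positive diffs) ∪ (negative diffs).
|A - A| = 1 + 2·12 = 25 (matches direct enumeration: 25).

|A - A| = 25


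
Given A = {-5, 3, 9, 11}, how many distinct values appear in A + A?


A + A = {a + a' : a, a' ∈ A}; |A| = 4.
General bounds: 2|A| - 1 ≤ |A + A| ≤ |A|(|A|+1)/2, i.e. 7 ≤ |A + A| ≤ 10.
Lower bound 2|A|-1 is attained iff A is an arithmetic progression.
Enumerate sums a + a' for a ≤ a' (symmetric, so this suffices):
a = -5: -5+-5=-10, -5+3=-2, -5+9=4, -5+11=6
a = 3: 3+3=6, 3+9=12, 3+11=14
a = 9: 9+9=18, 9+11=20
a = 11: 11+11=22
Distinct sums: {-10, -2, 4, 6, 12, 14, 18, 20, 22}
|A + A| = 9

|A + A| = 9


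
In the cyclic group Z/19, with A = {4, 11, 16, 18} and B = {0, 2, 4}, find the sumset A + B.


Work in Z/19Z: reduce every sum a + b modulo 19.
Enumerate all 12 pairs:
a = 4: 4+0=4, 4+2=6, 4+4=8
a = 11: 11+0=11, 11+2=13, 11+4=15
a = 16: 16+0=16, 16+2=18, 16+4=1
a = 18: 18+0=18, 18+2=1, 18+4=3
Distinct residues collected: {1, 3, 4, 6, 8, 11, 13, 15, 16, 18}
|A + B| = 10 (out of 19 total residues).

A + B = {1, 3, 4, 6, 8, 11, 13, 15, 16, 18}


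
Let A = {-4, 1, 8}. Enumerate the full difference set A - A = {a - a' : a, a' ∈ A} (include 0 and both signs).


A - A = {a - a' : a, a' ∈ A}.
Compute a - a' for each ordered pair (a, a'):
a = -4: -4--4=0, -4-1=-5, -4-8=-12
a = 1: 1--4=5, 1-1=0, 1-8=-7
a = 8: 8--4=12, 8-1=7, 8-8=0
Collecting distinct values (and noting 0 appears from a-a):
A - A = {-12, -7, -5, 0, 5, 7, 12}
|A - A| = 7

A - A = {-12, -7, -5, 0, 5, 7, 12}


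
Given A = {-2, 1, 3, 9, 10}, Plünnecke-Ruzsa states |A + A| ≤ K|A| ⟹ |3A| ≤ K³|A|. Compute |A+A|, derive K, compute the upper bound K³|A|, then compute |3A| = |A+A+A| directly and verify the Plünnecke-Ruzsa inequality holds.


|A| = 5.
Step 1: Compute A + A by enumerating all 25 pairs.
A + A = {-4, -1, 1, 2, 4, 6, 7, 8, 10, 11, 12, 13, 18, 19, 20}, so |A + A| = 15.
Step 2: Doubling constant K = |A + A|/|A| = 15/5 = 15/5 ≈ 3.0000.
Step 3: Plünnecke-Ruzsa gives |3A| ≤ K³·|A| = (3.0000)³ · 5 ≈ 135.0000.
Step 4: Compute 3A = A + A + A directly by enumerating all triples (a,b,c) ∈ A³; |3A| = 30.
Step 5: Check 30 ≤ 135.0000? Yes ✓.

K = 15/5, Plünnecke-Ruzsa bound K³|A| ≈ 135.0000, |3A| = 30, inequality holds.


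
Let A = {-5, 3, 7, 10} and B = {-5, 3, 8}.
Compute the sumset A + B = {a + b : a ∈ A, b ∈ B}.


A + B = {a + b : a ∈ A, b ∈ B}.
Enumerate all |A|·|B| = 4·3 = 12 pairs (a, b) and collect distinct sums.
a = -5: -5+-5=-10, -5+3=-2, -5+8=3
a = 3: 3+-5=-2, 3+3=6, 3+8=11
a = 7: 7+-5=2, 7+3=10, 7+8=15
a = 10: 10+-5=5, 10+3=13, 10+8=18
Collecting distinct sums: A + B = {-10, -2, 2, 3, 5, 6, 10, 11, 13, 15, 18}
|A + B| = 11

A + B = {-10, -2, 2, 3, 5, 6, 10, 11, 13, 15, 18}


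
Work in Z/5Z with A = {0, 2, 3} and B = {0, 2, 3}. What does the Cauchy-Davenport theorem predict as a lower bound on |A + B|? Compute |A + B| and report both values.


Cauchy-Davenport: |A + B| ≥ min(p, |A| + |B| - 1) for A, B nonempty in Z/pZ.
|A| = 3, |B| = 3, p = 5.
CD lower bound = min(5, 3 + 3 - 1) = min(5, 5) = 5.
Compute A + B mod 5 directly:
a = 0: 0+0=0, 0+2=2, 0+3=3
a = 2: 2+0=2, 2+2=4, 2+3=0
a = 3: 3+0=3, 3+2=0, 3+3=1
A + B = {0, 1, 2, 3, 4}, so |A + B| = 5.
Verify: 5 ≥ 5? Yes ✓.

CD lower bound = 5, actual |A + B| = 5.


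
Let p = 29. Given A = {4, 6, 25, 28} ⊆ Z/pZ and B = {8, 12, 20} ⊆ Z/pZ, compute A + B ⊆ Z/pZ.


Work in Z/29Z: reduce every sum a + b modulo 29.
Enumerate all 12 pairs:
a = 4: 4+8=12, 4+12=16, 4+20=24
a = 6: 6+8=14, 6+12=18, 6+20=26
a = 25: 25+8=4, 25+12=8, 25+20=16
a = 28: 28+8=7, 28+12=11, 28+20=19
Distinct residues collected: {4, 7, 8, 11, 12, 14, 16, 18, 19, 24, 26}
|A + B| = 11 (out of 29 total residues).

A + B = {4, 7, 8, 11, 12, 14, 16, 18, 19, 24, 26}


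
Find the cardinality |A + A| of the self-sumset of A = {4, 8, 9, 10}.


A + A = {a + a' : a, a' ∈ A}; |A| = 4.
General bounds: 2|A| - 1 ≤ |A + A| ≤ |A|(|A|+1)/2, i.e. 7 ≤ |A + A| ≤ 10.
Lower bound 2|A|-1 is attained iff A is an arithmetic progression.
Enumerate sums a + a' for a ≤ a' (symmetric, so this suffices):
a = 4: 4+4=8, 4+8=12, 4+9=13, 4+10=14
a = 8: 8+8=16, 8+9=17, 8+10=18
a = 9: 9+9=18, 9+10=19
a = 10: 10+10=20
Distinct sums: {8, 12, 13, 14, 16, 17, 18, 19, 20}
|A + A| = 9

|A + A| = 9


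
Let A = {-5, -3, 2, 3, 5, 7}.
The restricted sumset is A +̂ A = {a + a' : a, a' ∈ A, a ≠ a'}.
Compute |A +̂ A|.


Restricted sumset: A +̂ A = {a + a' : a ∈ A, a' ∈ A, a ≠ a'}.
Equivalently, take A + A and drop any sum 2a that is achievable ONLY as a + a for a ∈ A (i.e. sums representable only with equal summands).
Enumerate pairs (a, a') with a < a' (symmetric, so each unordered pair gives one sum; this covers all a ≠ a'):
  -5 + -3 = -8
  -5 + 2 = -3
  -5 + 3 = -2
  -5 + 5 = 0
  -5 + 7 = 2
  -3 + 2 = -1
  -3 + 3 = 0
  -3 + 5 = 2
  -3 + 7 = 4
  2 + 3 = 5
  2 + 5 = 7
  2 + 7 = 9
  3 + 5 = 8
  3 + 7 = 10
  5 + 7 = 12
Collected distinct sums: {-8, -3, -2, -1, 0, 2, 4, 5, 7, 8, 9, 10, 12}
|A +̂ A| = 13
(Reference bound: |A +̂ A| ≥ 2|A| - 3 for |A| ≥ 2, with |A| = 6 giving ≥ 9.)

|A +̂ A| = 13


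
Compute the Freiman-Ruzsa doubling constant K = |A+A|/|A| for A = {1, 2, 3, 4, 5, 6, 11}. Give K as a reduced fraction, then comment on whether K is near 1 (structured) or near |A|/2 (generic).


|A| = 7.
Compute A + A by enumerating all 49 pairs.
A + A = {2, 3, 4, 5, 6, 7, 8, 9, 10, 11, 12, 13, 14, 15, 16, 17, 22}, so |A + A| = 17.
K = |A + A| / |A| = 17/7 (already in lowest terms) ≈ 2.4286.
Reference: AP of size 7 gives K = 13/7 ≈ 1.8571; a fully generic set of size 7 gives K ≈ 4.0000.

|A| = 7, |A + A| = 17, K = 17/7.


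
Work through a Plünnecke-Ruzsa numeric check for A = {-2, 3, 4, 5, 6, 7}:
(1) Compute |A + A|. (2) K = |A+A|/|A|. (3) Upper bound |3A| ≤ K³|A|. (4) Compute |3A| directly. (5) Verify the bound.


|A| = 6.
Step 1: Compute A + A by enumerating all 36 pairs.
A + A = {-4, 1, 2, 3, 4, 5, 6, 7, 8, 9, 10, 11, 12, 13, 14}, so |A + A| = 15.
Step 2: Doubling constant K = |A + A|/|A| = 15/6 = 15/6 ≈ 2.5000.
Step 3: Plünnecke-Ruzsa gives |3A| ≤ K³·|A| = (2.5000)³ · 6 ≈ 93.7500.
Step 4: Compute 3A = A + A + A directly by enumerating all triples (a,b,c) ∈ A³; |3A| = 24.
Step 5: Check 24 ≤ 93.7500? Yes ✓.

K = 15/6, Plünnecke-Ruzsa bound K³|A| ≈ 93.7500, |3A| = 24, inequality holds.


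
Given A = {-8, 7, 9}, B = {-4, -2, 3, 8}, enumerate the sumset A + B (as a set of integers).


A + B = {a + b : a ∈ A, b ∈ B}.
Enumerate all |A|·|B| = 3·4 = 12 pairs (a, b) and collect distinct sums.
a = -8: -8+-4=-12, -8+-2=-10, -8+3=-5, -8+8=0
a = 7: 7+-4=3, 7+-2=5, 7+3=10, 7+8=15
a = 9: 9+-4=5, 9+-2=7, 9+3=12, 9+8=17
Collecting distinct sums: A + B = {-12, -10, -5, 0, 3, 5, 7, 10, 12, 15, 17}
|A + B| = 11

A + B = {-12, -10, -5, 0, 3, 5, 7, 10, 12, 15, 17}


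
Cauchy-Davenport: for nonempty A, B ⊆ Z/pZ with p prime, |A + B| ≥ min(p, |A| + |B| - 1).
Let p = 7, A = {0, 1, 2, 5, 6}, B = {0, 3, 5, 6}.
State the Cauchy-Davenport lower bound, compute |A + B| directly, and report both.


Cauchy-Davenport: |A + B| ≥ min(p, |A| + |B| - 1) for A, B nonempty in Z/pZ.
|A| = 5, |B| = 4, p = 7.
CD lower bound = min(7, 5 + 4 - 1) = min(7, 8) = 7.
Compute A + B mod 7 directly:
a = 0: 0+0=0, 0+3=3, 0+5=5, 0+6=6
a = 1: 1+0=1, 1+3=4, 1+5=6, 1+6=0
a = 2: 2+0=2, 2+3=5, 2+5=0, 2+6=1
a = 5: 5+0=5, 5+3=1, 5+5=3, 5+6=4
a = 6: 6+0=6, 6+3=2, 6+5=4, 6+6=5
A + B = {0, 1, 2, 3, 4, 5, 6}, so |A + B| = 7.
Verify: 7 ≥ 7? Yes ✓.

CD lower bound = 7, actual |A + B| = 7.


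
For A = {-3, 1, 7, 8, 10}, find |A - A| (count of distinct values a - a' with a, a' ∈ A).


A - A = {a - a' : a, a' ∈ A}; |A| = 5.
Bounds: 2|A|-1 ≤ |A - A| ≤ |A|² - |A| + 1, i.e. 9 ≤ |A - A| ≤ 21.
Note: 0 ∈ A - A always (from a - a). The set is symmetric: if d ∈ A - A then -d ∈ A - A.
Enumerate nonzero differences d = a - a' with a > a' (then include -d):
Positive differences: {1, 2, 3, 4, 6, 7, 9, 10, 11, 13}
Full difference set: {0} ∪ (positive diffs) ∪ (negative diffs).
|A - A| = 1 + 2·10 = 21 (matches direct enumeration: 21).

|A - A| = 21


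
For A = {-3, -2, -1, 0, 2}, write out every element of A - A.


A - A = {a - a' : a, a' ∈ A}.
Compute a - a' for each ordered pair (a, a'):
a = -3: -3--3=0, -3--2=-1, -3--1=-2, -3-0=-3, -3-2=-5
a = -2: -2--3=1, -2--2=0, -2--1=-1, -2-0=-2, -2-2=-4
a = -1: -1--3=2, -1--2=1, -1--1=0, -1-0=-1, -1-2=-3
a = 0: 0--3=3, 0--2=2, 0--1=1, 0-0=0, 0-2=-2
a = 2: 2--3=5, 2--2=4, 2--1=3, 2-0=2, 2-2=0
Collecting distinct values (and noting 0 appears from a-a):
A - A = {-5, -4, -3, -2, -1, 0, 1, 2, 3, 4, 5}
|A - A| = 11

A - A = {-5, -4, -3, -2, -1, 0, 1, 2, 3, 4, 5}


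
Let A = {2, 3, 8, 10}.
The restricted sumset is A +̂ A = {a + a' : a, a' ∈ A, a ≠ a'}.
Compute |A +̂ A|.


Restricted sumset: A +̂ A = {a + a' : a ∈ A, a' ∈ A, a ≠ a'}.
Equivalently, take A + A and drop any sum 2a that is achievable ONLY as a + a for a ∈ A (i.e. sums representable only with equal summands).
Enumerate pairs (a, a') with a < a' (symmetric, so each unordered pair gives one sum; this covers all a ≠ a'):
  2 + 3 = 5
  2 + 8 = 10
  2 + 10 = 12
  3 + 8 = 11
  3 + 10 = 13
  8 + 10 = 18
Collected distinct sums: {5, 10, 11, 12, 13, 18}
|A +̂ A| = 6
(Reference bound: |A +̂ A| ≥ 2|A| - 3 for |A| ≥ 2, with |A| = 4 giving ≥ 5.)

|A +̂ A| = 6


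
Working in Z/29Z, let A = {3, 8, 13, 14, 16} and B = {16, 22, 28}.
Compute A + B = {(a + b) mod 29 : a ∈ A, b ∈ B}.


Work in Z/29Z: reduce every sum a + b modulo 29.
Enumerate all 15 pairs:
a = 3: 3+16=19, 3+22=25, 3+28=2
a = 8: 8+16=24, 8+22=1, 8+28=7
a = 13: 13+16=0, 13+22=6, 13+28=12
a = 14: 14+16=1, 14+22=7, 14+28=13
a = 16: 16+16=3, 16+22=9, 16+28=15
Distinct residues collected: {0, 1, 2, 3, 6, 7, 9, 12, 13, 15, 19, 24, 25}
|A + B| = 13 (out of 29 total residues).

A + B = {0, 1, 2, 3, 6, 7, 9, 12, 13, 15, 19, 24, 25}
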